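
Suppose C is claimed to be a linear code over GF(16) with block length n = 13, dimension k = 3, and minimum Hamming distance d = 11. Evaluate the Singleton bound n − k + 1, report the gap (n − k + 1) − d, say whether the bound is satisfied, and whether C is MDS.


Singleton RHS = n − k + 1 = 11, slack = 0, bound satisfied, MDS.

Singleton bound: d ≤ n − k + 1.
Here n = 13, k = 3, so n − k + 1 = 11.
Given d = 11, check d ≤ 11: YES.
Slack = (n − k + 1) − d = 0.
The code is MDS (slack = 0).
Description: the claimed parameters are [13, 3, 11]_16; such a code would be MDS (meets Singleton bound).


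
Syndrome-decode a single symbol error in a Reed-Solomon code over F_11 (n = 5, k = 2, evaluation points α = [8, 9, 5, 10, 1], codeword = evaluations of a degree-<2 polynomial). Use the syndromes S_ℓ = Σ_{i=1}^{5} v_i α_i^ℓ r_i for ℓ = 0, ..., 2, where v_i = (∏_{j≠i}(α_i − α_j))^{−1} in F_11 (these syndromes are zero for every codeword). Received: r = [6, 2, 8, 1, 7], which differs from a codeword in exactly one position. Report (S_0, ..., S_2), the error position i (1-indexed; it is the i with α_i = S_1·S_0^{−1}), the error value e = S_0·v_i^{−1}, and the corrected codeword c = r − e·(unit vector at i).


S = (4, 3, 5), error at position 2, error magnitude e = 4, c = [6, 9, 8, 1, 7].

Step 1: column multipliers v_i = (∏_{j≠i}(α_i − α_j))^{−1} mod 11.
  i = 1 (α = 8): (8−9)(8−5)(8−10)(8−1) = (−1)·3·(−2)·7 = 42 ≡ 9, so v_1 = 9^{−1} = 5 (mod 11).
  i = 2 (α = 9): (9−8)(9−5)(9−10)(9−1) = 1·4·(−1)·8 = −32 ≡ 1, so v_2 = 1^{−1} = 1 (mod 11).
  i = 3 (α = 5): (5−8)(5−9)(5−10)(5−1) = (−3)·(−4)·(−5)·4 = −240 ≡ 2, so v_3 = 2^{−1} = 6 (mod 11).
  i = 4 (α = 10): (10−8)(10−9)(10−5)(10−1) = 2·1·5·9 = 90 ≡ 2, so v_4 = 2^{−1} = 6 (mod 11).
  i = 5 (α = 1): (1−8)(1−9)(1−5)(1−10) = (−7)·(−8)·(−4)·(−9) = 2016 ≡ 3, so v_5 = 3^{−1} = 4 (mod 11).
  v = [5, 1, 6, 6, 4].
Step 2: syndromes of r = [6, 2, 8, 1, 7] (all sums mod 11).
  S_0 = Σ v_i r_i = 5·6 + 1·2 + 6·8 + 6·1 + 4·7 = 114 ≡ 4.
  S_1 = Σ v_i α_i r_i = 5·8·6 + 1·9·2 + 6·5·8 + 6·10·1 + 4·1·7 = 586 ≡ 3.
  α_i^2 mod 11 = [9, 4, 3, 1, 1].
  S_2 = Σ v_i α_i^2 r_i = 5·9·6 + 1·4·2 + 6·3·8 + 6·1·1 + 4·1·7 = 456 ≡ 5.
  S = (4, 3, 5) ≠ 0, so r is not a codeword (an error is present).
Step 3: locate the error. For a single error e at position i, S_ℓ = v_i·e·α_i^ℓ, so α_err = S_1/S_0.
  S_0^{−1} = 4^{−1} = 3 (mod 11), so α_err = 3·3 = 9 ≡ 9 = α_2. Error position i = 2.
  Consistency check: S_2/S_1 = 5·4 = 20 ≡ 9 = α_err ✓ (single-error assumption holds).
Step 4: error magnitude e = S_0/v_2 = S_0·∏_{j≠2}(α_2 − α_j) = 4·1 = 4 ≡ 4 (mod 11).
Step 5: correct position 2: c_2 = r_2 − e = 2 − 4 ≡ 9 (mod 11). Hence c = [6, 9, 8, 1, 7].
  Check: interpolating c through the α_i gives m(x) = 4 + 3·x (degree < 2) with m(α_i) = c_i for every i, so c is indeed a codeword.


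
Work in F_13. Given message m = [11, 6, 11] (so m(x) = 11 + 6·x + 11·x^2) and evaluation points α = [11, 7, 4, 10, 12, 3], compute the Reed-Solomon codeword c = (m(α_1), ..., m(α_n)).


c = [4, 7, 3, 1, 3, 11]

Message polynomial: m(x) = 11 + 6·x + 11·x^2 (mod 13).
For each evaluation point α_i, compute m(α_i) mod 13:
  α_1 = 11: Horner steps 11 → 10 → 4, so m(11) = 4.
  α_2 = 7: Horner steps 11 → 5 → 7, so m(7) = 7.
  α_3 = 4: Horner steps 11 → 11 → 3, so m(4) = 3.
  α_4 = 10: Horner steps 11 → 12 → 1, so m(10) = 1.
  α_5 = 12: Horner steps 11 → 8 → 3, so m(12) = 3.
  α_6 = 3: Horner steps 11 → 0 → 11, so m(3) = 11.
Codeword c = [4, 7, 3, 1, 3, 11] ∈ F_13^6.


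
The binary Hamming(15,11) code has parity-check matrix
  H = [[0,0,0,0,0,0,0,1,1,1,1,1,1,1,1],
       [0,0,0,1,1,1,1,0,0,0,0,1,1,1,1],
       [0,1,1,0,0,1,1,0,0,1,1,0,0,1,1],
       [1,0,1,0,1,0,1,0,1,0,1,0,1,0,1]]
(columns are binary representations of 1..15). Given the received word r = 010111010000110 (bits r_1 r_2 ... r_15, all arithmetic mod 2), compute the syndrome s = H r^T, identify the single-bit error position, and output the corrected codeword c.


s = (1, 1, 1, 0)^T, error position = 14, corrected codeword c = 010111010000100

Compute s = H r^T mod 2 one row at a time:
  s_1 = 1 + 0 + 0 + 0 + 0 + 1 + 1 + 0 = 3 ≡ 1 (mod 2).
  s_2 = 1 + 1 + 1 + 0 + 0 + 1 + 1 + 0 = 5 ≡ 1 (mod 2).
  s_3 = 1 + 0 + 1 + 0 + 0 + 0 + 1 + 0 = 3 ≡ 1 (mod 2).
  s_4 = 0 + 0 + 1 + 0 + 0 + 0 + 1 + 0 = 2 ≡ 0 (mod 2).
s = (1, 1, 1, 0)^T — this equals column 14 of H (binary 1110), so error is at position 14.
Correct: flip bit 14 of r = 010111010000110 to get c = 010111010000100.


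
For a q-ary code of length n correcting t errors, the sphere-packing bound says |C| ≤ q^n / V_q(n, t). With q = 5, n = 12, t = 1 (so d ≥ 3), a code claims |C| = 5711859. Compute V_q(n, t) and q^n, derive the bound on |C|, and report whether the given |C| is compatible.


V_q(n, t) = 49, q^n = 244140625, Hamming bound = 4982461, |C| = 5711859 > bound (violated).

Step 1: Compute V_q(n, t) = Σ_{j=0}^1 C(n, j) (q−1)^j.
  j = 0: C(12,0)·(4)^0 = 1·1 = 1.
  j = 1: C(12,1)·(4)^1 = 12·4 = 48.
  V_q(n, t) = 1 + 48 = 49.
Step 2: q^n = 5^12 = 244140625.
Step 3: Hamming bound ⌊q^n / V_q(n,t)⌋ = ⌊244140625/49⌋ = 4982461.
Step 4: Compare |C| = 5711859 to 4982461: violated.
The claimed |C| lies above the Hamming bound, so no 5-ary code of length 12 with d ≥ 3 can have 5711859 codewords.


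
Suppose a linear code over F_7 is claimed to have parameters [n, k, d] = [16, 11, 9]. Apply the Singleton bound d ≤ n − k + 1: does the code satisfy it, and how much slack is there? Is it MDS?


Singleton RHS = n − k + 1 = 6, slack = -3, bound violated (no such code; not MDS).

Singleton bound: d ≤ n − k + 1.
Here n = 16, k = 11, so n − k + 1 = 6.
Given d = 9, check d ≤ 6: NO.
Slack = (n − k + 1) − d = -3.
The slack is negative: d = 9 exceeds n − k + 1 = 6 by 3, so the Singleton bound is violated and no linear [16, 11, 9]_7 code can exist. In particular it is not MDS (MDS requires d = n − k + 1 exactly).
Description: the claimed parameters are [16, 11, 9]_7; such a code would be impossible (violates the Singleton bound).


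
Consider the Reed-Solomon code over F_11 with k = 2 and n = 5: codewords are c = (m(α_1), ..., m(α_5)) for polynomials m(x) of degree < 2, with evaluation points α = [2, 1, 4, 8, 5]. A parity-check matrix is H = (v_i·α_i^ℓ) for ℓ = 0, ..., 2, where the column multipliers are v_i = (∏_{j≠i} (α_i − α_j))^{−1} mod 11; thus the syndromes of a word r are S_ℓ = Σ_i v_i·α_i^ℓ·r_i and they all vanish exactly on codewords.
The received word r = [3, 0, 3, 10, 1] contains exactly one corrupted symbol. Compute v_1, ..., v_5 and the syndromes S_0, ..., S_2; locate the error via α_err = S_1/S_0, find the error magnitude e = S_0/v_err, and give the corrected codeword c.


S = (8, 10, 7), error at position 3, error magnitude e = 5, c = [3, 0, 9, 10, 1].

Step 1: column multipliers v_i = (∏_{j≠i}(α_i − α_j))^{−1} mod 11.
  i = 1 (α = 2): (2−1)(2−4)(2−8)(2−5) = 1·(−2)·(−6)·(−3) = −36 ≡ 8, so v_1 = 8^{−1} = 7 (mod 11).
  i = 2 (α = 1): (1−2)(1−4)(1−8)(1−5) = (−1)·(−3)·(−7)·(−4) = 84 ≡ 7, so v_2 = 7^{−1} = 8 (mod 11).
  i = 3 (α = 4): (4−2)(4−1)(4−8)(4−5) = 2·3·(−4)·(−1) = 24 ≡ 2, so v_3 = 2^{−1} = 6 (mod 11).
  i = 4 (α = 8): (8−2)(8−1)(8−4)(8−5) = 6·7·4·3 = 504 ≡ 9, so v_4 = 9^{−1} = 5 (mod 11).
  i = 5 (α = 5): (5−2)(5−1)(5−4)(5−8) = 3·4·1·(−3) = −36 ≡ 8, so v_5 = 8^{−1} = 7 (mod 11).
  v = [7, 8, 6, 5, 7].
Step 2: syndromes of r = [3, 0, 3, 10, 1] (all sums mod 11).
  S_0 = Σ v_i r_i = 7·3 + 8·0 + 6·3 + 5·10 + 7·1 = 96 ≡ 8.
  S_1 = Σ v_i α_i r_i = 7·2·3 + 8·1·0 + 6·4·3 + 5·8·10 + 7·5·1 = 549 ≡ 10.
  α_i^2 mod 11 = [4, 1, 5, 9, 3].
  S_2 = Σ v_i α_i^2 r_i = 7·4·3 + 8·1·0 + 6·5·3 + 5·9·10 + 7·3·1 = 645 ≡ 7.
  S = (8, 10, 7) ≠ 0, so r is not a codeword (an error is present).
Step 3: locate the error. For a single error e at position i, S_ℓ = v_i·e·α_i^ℓ, so α_err = S_1/S_0.
  S_0^{−1} = 8^{−1} = 7 (mod 11), so α_err = 10·7 = 70 ≡ 4 = α_3. Error position i = 3.
  Consistency check: S_2/S_1 = 7·10 = 70 ≡ 4 = α_err ✓ (single-error assumption holds).
Step 4: error magnitude e = S_0/v_3 = S_0·∏_{j≠3}(α_3 − α_j) = 8·2 = 16 ≡ 5 (mod 11).
Step 5: correct position 3: c_3 = r_3 − e = 3 − 5 ≡ 9 (mod 11). Hence c = [3, 0, 9, 10, 1].
  Check: interpolating c through the α_i gives m(x) = 8 + 3·x (degree < 2) with m(α_i) = c_i for every i, so c is indeed a codeword.


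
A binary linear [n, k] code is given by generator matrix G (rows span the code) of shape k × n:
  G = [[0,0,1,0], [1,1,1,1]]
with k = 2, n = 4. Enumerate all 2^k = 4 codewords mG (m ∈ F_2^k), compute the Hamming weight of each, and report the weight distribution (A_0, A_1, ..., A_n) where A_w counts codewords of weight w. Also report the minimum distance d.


Weight distribution: A_0 = 1, A_1 = 1, A_3 = 1, A_4 = 1. Minimum distance d = 1.

Enumerate all 2^2 = 4 messages m ∈ F_2^2.
For each, compute codeword c = mG in F_2^4, then tally its weight.
  m = 00 → c = 0000, weight = 0.
  m = 10 → c = 0010, weight = 1.
  m = 01 → c = 1111, weight = 4.
  m = 11 → c = 1101, weight = 3.
Tally weights:
  weight 0: 1 codewords.
  weight 1: 1 codewords.
  weight 3: 1 codewords.
  weight 4: 1 codewords.
Minimum distance d = smallest w > 0 with A_w > 0 = 1.
Sanity: Σ A_w = 4 = 2^2 = 4 ✓.


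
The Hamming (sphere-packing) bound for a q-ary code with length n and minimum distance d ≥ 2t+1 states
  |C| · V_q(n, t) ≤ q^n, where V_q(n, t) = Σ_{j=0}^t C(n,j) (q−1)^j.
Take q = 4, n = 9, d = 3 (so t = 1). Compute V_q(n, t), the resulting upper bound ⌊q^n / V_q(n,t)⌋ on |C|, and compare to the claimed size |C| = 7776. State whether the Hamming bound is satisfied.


V_q(n, t) = 28, q^n = 262144, Hamming bound = 9362, |C| = 7776 ≤ bound (satisfied).

Step 1: Compute V_q(n, t) = Σ_{j=0}^1 C(n, j) (q−1)^j.
  j = 0: C(9,0)·(3)^0 = 1·1 = 1.
  j = 1: C(9,1)·(3)^1 = 9·3 = 27.
  V_q(n, t) = 1 + 27 = 28.
Step 2: q^n = 4^9 = 262144.
Step 3: Hamming bound ⌊q^n / V_q(n,t)⌋ = ⌊262144/28⌋ = 9362.
Step 4: Compare |C| = 7776 to 9362: satisfied.
The claimed |C| lies below the Hamming bound.


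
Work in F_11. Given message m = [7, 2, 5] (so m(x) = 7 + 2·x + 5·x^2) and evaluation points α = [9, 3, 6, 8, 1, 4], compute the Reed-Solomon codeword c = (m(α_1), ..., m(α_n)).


c = [1, 3, 1, 2, 3, 7]

Message polynomial: m(x) = 7 + 2·x + 5·x^2 (mod 11).
For each evaluation point α_i, compute m(α_i) mod 11:
  α_1 = 9: Horner steps 5 → 3 → 1, so m(9) = 1.
  α_2 = 3: Horner steps 5 → 6 → 3, so m(3) = 3.
  α_3 = 6: Horner steps 5 → 10 → 1, so m(6) = 1.
  α_4 = 8: Horner steps 5 → 9 → 2, so m(8) = 2.
  α_5 = 1: Horner steps 5 → 7 → 3, so m(1) = 3.
  α_6 = 4: Horner steps 5 → 0 → 7, so m(4) = 7.
Codeword c = [1, 3, 1, 2, 3, 7] ∈ F_11^6.


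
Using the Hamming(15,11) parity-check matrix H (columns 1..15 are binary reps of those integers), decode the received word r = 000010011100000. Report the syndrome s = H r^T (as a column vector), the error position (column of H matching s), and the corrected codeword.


s = (1, 1, 1, 0)^T, error position = 14, corrected codeword c = 000010011100010

Compute s = H r^T mod 2 one row at a time:
  s_1 = 1 + 1 + 1 + 0 + 0 + 0 + 0 + 0 = 3 ≡ 1 (mod 2).
  s_2 = 0 + 1 + 0 + 0 + 0 + 0 + 0 + 0 = 1 ≡ 1 (mod 2).
  s_3 = 0 + 0 + 0 + 0 + 1 + 0 + 0 + 0 = 1 ≡ 1 (mod 2).
  s_4 = 0 + 0 + 1 + 0 + 1 + 0 + 0 + 0 = 2 ≡ 0 (mod 2).
s = (1, 1, 1, 0)^T — this equals column 14 of H (binary 1110), so error is at position 14.
Correct: flip bit 14 of r = 000010011100000 to get c = 000010011100010.


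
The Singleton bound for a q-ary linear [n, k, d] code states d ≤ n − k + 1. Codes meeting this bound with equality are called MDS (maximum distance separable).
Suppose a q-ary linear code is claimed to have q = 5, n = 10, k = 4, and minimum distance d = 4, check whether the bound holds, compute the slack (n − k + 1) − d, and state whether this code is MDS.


Singleton RHS = n − k + 1 = 7, slack = 3, bound satisfied, not MDS.

Singleton bound: d ≤ n − k + 1.
Here n = 10, k = 4, so n − k + 1 = 7.
Given d = 4, check d ≤ 7: YES.
Slack = (n − k + 1) − d = 3.
The code is NOT MDS (slack = 3 > 0).
Description: the claimed parameters are [10, 4, 4]_5; such a code would be non-MDS.


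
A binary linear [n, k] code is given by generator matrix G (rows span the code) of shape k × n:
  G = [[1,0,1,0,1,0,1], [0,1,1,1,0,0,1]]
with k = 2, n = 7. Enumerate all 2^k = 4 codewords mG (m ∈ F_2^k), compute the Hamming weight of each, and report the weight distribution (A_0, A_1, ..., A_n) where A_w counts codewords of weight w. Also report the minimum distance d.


Weight distribution: A_0 = 1, A_4 = 3. Minimum distance d = 4.

Enumerate all 2^2 = 4 messages m ∈ F_2^2.
For each, compute codeword c = mG in F_2^7, then tally its weight.
  m = 00 → c = 0000000, weight = 0.
  m = 10 → c = 1010101, weight = 4.
  m = 01 → c = 0111001, weight = 4.
  m = 11 → c = 1101100, weight = 4.
Tally weights:
  weight 0: 1 codewords.
  weight 4: 3 codewords.
Minimum distance d = smallest w > 0 with A_w > 0 = 4.
Sanity: Σ A_w = 4 = 2^2 = 4 ✓.


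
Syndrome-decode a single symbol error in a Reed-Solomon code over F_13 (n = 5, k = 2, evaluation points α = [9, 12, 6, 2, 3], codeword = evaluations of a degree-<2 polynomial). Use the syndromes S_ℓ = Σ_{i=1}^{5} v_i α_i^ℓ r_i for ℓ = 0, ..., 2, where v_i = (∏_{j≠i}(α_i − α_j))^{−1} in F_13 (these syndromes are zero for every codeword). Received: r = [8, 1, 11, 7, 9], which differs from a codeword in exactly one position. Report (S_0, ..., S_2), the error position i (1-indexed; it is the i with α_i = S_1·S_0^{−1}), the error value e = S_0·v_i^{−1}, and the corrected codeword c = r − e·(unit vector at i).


S = (6, 10, 8), error at position 3, error magnitude e = 9, c = [8, 1, 2, 7, 9].

Step 1: column multipliers v_i = (∏_{j≠i}(α_i − α_j))^{−1} mod 13.
  i = 1 (α = 9): (9−12)(9−6)(9−2)(9−3) = (−3)·3·7·6 = −378 ≡ 12, so v_1 = 12^{−1} = 12 (mod 13).
  i = 2 (α = 12): (12−9)(12−6)(12−2)(12−3) = 3·6·10·9 = 1620 ≡ 8, so v_2 = 8^{−1} = 5 (mod 13).
  i = 3 (α = 6): (6−9)(6−12)(6−2)(6−3) = (−3)·(−6)·4·3 = 216 ≡ 8, so v_3 = 8^{−1} = 5 (mod 13).
  i = 4 (α = 2): (2−9)(2−12)(2−6)(2−3) = (−7)·(−10)·(−4)·(−1) = 280 ≡ 7, so v_4 = 7^{−1} = 2 (mod 13).
  i = 5 (α = 3): (3−9)(3−12)(3−6)(3−2) = (−6)·(−9)·(−3)·1 = −162 ≡ 7, so v_5 = 7^{−1} = 2 (mod 13).
  v = [12, 5, 5, 2, 2].
Step 2: syndromes of r = [8, 1, 11, 7, 9] (all sums mod 13).
  S_0 = Σ v_i r_i = 12·8 + 5·1 + 5·11 + 2·7 + 2·9 = 188 ≡ 6.
  S_1 = Σ v_i α_i r_i = 12·9·8 + 5·12·1 + 5·6·11 + 2·2·7 + 2·3·9 = 1336 ≡ 10.
  α_i^2 mod 13 = [3, 1, 10, 4, 9].
  S_2 = Σ v_i α_i^2 r_i = 12·3·8 + 5·1·1 + 5·10·11 + 2·4·7 + 2·9·9 = 1061 ≡ 8.
  S = (6, 10, 8) ≠ 0, so r is not a codeword (an error is present).
Step 3: locate the error. For a single error e at position i, S_ℓ = v_i·e·α_i^ℓ, so α_err = S_1/S_0.
  S_0^{−1} = 6^{−1} = 11 (mod 13), so α_err = 10·11 = 110 ≡ 6 = α_3. Error position i = 3.
  Consistency check: S_2/S_1 = 8·4 = 32 ≡ 6 = α_err ✓ (single-error assumption holds).
Step 4: error magnitude e = S_0/v_3 = S_0·∏_{j≠3}(α_3 − α_j) = 6·8 = 48 ≡ 9 (mod 13).
Step 5: correct position 3: c_3 = r_3 − e = 11 − 9 ≡ 2 (mod 13). Hence c = [8, 1, 2, 7, 9].
  Check: interpolating c through the α_i gives m(x) = 3 + 2·x (degree < 2) with m(α_i) = c_i for every i, so c is indeed a codeword.


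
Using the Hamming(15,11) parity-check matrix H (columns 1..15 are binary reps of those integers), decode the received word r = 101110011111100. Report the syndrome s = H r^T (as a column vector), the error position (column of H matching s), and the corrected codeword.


s = (0, 0, 1, 0)^T, error position = 2, corrected codeword c = 111110011111100

Compute s = H r^T mod 2 one row at a time:
  s_1 = 1 + 1 + 1 + 1 + 1 + 1 + 0 + 0 = 6 ≡ 0 (mod 2).
  s_2 = 1 + 1 + 0 + 0 + 1 + 1 + 0 + 0 = 4 ≡ 0 (mod 2).
  s_3 = 0 + 1 + 0 + 0 + 1 + 1 + 0 + 0 = 3 ≡ 1 (mod 2).
  s_4 = 1 + 1 + 1 + 0 + 1 + 1 + 1 + 0 = 6 ≡ 0 (mod 2).
s = (0, 0, 1, 0)^T — this equals column 2 of H (binary 0010), so error is at position 2.
Correct: flip bit 2 of r = 101110011111100 to get c = 111110011111100.


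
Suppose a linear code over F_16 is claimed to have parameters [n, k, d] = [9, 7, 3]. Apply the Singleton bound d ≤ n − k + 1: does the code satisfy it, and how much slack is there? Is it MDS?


Singleton RHS = n − k + 1 = 3, slack = 0, bound satisfied, MDS.

Singleton bound: d ≤ n − k + 1.
Here n = 9, k = 7, so n − k + 1 = 3.
Given d = 3, check d ≤ 3: YES.
Slack = (n − k + 1) − d = 0.
The code is MDS (slack = 0).
Description: the claimed parameters are [9, 7, 3]_16; such a code would be MDS (meets Singleton bound).


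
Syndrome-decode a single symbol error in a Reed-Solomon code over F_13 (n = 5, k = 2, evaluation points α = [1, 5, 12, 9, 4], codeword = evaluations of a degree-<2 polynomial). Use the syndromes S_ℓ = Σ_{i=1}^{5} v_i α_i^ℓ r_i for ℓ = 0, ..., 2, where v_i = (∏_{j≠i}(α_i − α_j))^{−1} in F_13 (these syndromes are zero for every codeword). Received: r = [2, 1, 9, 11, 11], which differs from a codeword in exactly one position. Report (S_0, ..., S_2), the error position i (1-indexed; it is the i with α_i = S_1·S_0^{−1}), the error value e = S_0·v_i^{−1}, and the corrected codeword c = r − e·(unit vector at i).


S = (11, 8, 7), error at position 4, error magnitude e = 11, c = [2, 1, 9, 0, 11].

Step 1: column multipliers v_i = (∏_{j≠i}(α_i − α_j))^{−1} mod 13.
  i = 1 (α = 1): (1−5)(1−12)(1−9)(1−4) = (−4)·(−11)·(−8)·(−3) = 1056 ≡ 3, so v_1 = 3^{−1} = 9 (mod 13).
  i = 2 (α = 5): (5−1)(5−12)(5−9)(5−4) = 4·(−7)·(−4)·1 = 112 ≡ 8, so v_2 = 8^{−1} = 5 (mod 13).
  i = 3 (α = 12): (12−1)(12−5)(12−9)(12−4) = 11·7·3·8 = 1848 ≡ 2, so v_3 = 2^{−1} = 7 (mod 13).
  i = 4 (α = 9): (9−1)(9−5)(9−12)(9−4) = 8·4·(−3)·5 = −480 ≡ 1, so v_4 = 1^{−1} = 1 (mod 13).
  i = 5 (α = 4): (4−1)(4−5)(4−12)(4−9) = 3·(−1)·(−8)·(−5) = −120 ≡ 10, so v_5 = 10^{−1} = 4 (mod 13).
  v = [9, 5, 7, 1, 4].
Step 2: syndromes of r = [2, 1, 9, 11, 11] (all sums mod 13).
  S_0 = Σ v_i r_i = 9·2 + 5·1 + 7·9 + 1·11 + 4·11 = 141 ≡ 11.
  S_1 = Σ v_i α_i r_i = 9·1·2 + 5·5·1 + 7·12·9 + 1·9·11 + 4·4·11 = 1074 ≡ 8.
  α_i^2 mod 13 = [1, 12, 1, 3, 3].
  S_2 = Σ v_i α_i^2 r_i = 9·1·2 + 5·12·1 + 7·1·9 + 1·3·11 + 4·3·11 = 306 ≡ 7.
  S = (11, 8, 7) ≠ 0, so r is not a codeword (an error is present).
Step 3: locate the error. For a single error e at position i, S_ℓ = v_i·e·α_i^ℓ, so α_err = S_1/S_0.
  S_0^{−1} = 11^{−1} = 6 (mod 13), so α_err = 8·6 = 48 ≡ 9 = α_4. Error position i = 4.
  Consistency check: S_2/S_1 = 7·5 = 35 ≡ 9 = α_err ✓ (single-error assumption holds).
Step 4: error magnitude e = S_0/v_4 = S_0·∏_{j≠4}(α_4 − α_j) = 11·1 = 11 ≡ 11 (mod 13).
Step 5: correct position 4: c_4 = r_4 − e = 11 − 11 ≡ 0 (mod 13). Hence c = [2, 1, 9, 0, 11].
  Check: interpolating c through the α_i gives m(x) = 12 + 3·x (degree < 2) with m(α_i) = c_i for every i, so c is indeed a codeword.


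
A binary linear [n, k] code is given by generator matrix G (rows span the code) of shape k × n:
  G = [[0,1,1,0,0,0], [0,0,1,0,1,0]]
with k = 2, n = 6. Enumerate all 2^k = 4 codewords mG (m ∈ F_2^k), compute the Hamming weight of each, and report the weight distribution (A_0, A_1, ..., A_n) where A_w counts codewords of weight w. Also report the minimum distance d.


Weight distribution: A_0 = 1, A_2 = 3. Minimum distance d = 2.

Enumerate all 2^2 = 4 messages m ∈ F_2^2.
For each, compute codeword c = mG in F_2^6, then tally its weight.
  m = 00 → c = 000000, weight = 0.
  m = 10 → c = 011000, weight = 2.
  m = 01 → c = 001010, weight = 2.
  m = 11 → c = 010010, weight = 2.
Tally weights:
  weight 0: 1 codewords.
  weight 2: 3 codewords.
Minimum distance d = smallest w > 0 with A_w > 0 = 2.
Sanity: Σ A_w = 4 = 2^2 = 4 ✓.


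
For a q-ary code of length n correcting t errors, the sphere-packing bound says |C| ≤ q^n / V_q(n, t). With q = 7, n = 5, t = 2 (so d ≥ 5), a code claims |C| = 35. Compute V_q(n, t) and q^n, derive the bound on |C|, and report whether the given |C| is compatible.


V_q(n, t) = 391, q^n = 16807, Hamming bound = 42, |C| = 35 ≤ bound (satisfied).

Step 1: Compute V_q(n, t) = Σ_{j=0}^2 C(n, j) (q−1)^j.
  j = 0: C(5,0)·(6)^0 = 1·1 = 1.
  j = 1: C(5,1)·(6)^1 = 5·6 = 30.
  j = 2: C(5,2)·(6)^2 = 10·36 = 360.
  V_q(n, t) = 1 + 30 + 360 = 391.
Step 2: q^n = 7^5 = 16807.
Step 3: Hamming bound ⌊q^n / V_q(n,t)⌋ = ⌊16807/391⌋ = 42.
Step 4: Compare |C| = 35 to 42: satisfied.
The claimed |C| lies below the Hamming bound.


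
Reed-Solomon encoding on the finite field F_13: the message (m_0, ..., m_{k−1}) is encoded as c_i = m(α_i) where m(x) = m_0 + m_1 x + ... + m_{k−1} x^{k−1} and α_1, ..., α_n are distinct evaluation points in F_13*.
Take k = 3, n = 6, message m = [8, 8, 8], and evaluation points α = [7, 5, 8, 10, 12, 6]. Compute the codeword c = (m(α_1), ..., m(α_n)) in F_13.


c = [1, 1, 12, 4, 8, 6]

Message polynomial: m(x) = 8 + 8·x + 8·x^2 (mod 13).
For each evaluation point α_i, compute m(α_i) mod 13:
  α_1 = 7: Horner steps 8 → 12 → 1, so m(7) = 1.
  α_2 = 5: Horner steps 8 → 9 → 1, so m(5) = 1.
  α_3 = 8: Horner steps 8 → 7 → 12, so m(8) = 12.
  α_4 = 10: Horner steps 8 → 10 → 4, so m(10) = 4.
  α_5 = 12: Horner steps 8 → 0 → 8, so m(12) = 8.
  α_6 = 6: Horner steps 8 → 4 → 6, so m(6) = 6.
Codeword c = [1, 1, 12, 4, 8, 6] ∈ F_13^6.


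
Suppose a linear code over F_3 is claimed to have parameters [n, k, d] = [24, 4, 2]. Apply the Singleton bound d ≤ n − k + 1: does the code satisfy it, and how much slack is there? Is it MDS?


Singleton RHS = n − k + 1 = 21, slack = 19, bound satisfied, not MDS.

Singleton bound: d ≤ n − k + 1.
Here n = 24, k = 4, so n − k + 1 = 21.
Given d = 2, check d ≤ 21: YES.
Slack = (n − k + 1) − d = 19.
The code is NOT MDS (slack = 19 > 0).
Description: the claimed parameters are [24, 4, 2]_3; such a code would be non-MDS.


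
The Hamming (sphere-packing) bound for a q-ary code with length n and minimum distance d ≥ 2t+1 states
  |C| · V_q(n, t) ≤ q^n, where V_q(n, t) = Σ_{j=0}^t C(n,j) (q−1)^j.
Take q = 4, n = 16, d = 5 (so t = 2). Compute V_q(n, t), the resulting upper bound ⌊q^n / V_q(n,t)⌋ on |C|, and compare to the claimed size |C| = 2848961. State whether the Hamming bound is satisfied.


V_q(n, t) = 1129, q^n = 4294967296, Hamming bound = 3804222, |C| = 2848961 ≤ bound (satisfied).

Step 1: Compute V_q(n, t) = Σ_{j=0}^2 C(n, j) (q−1)^j.
  j = 0: C(16,0)·(3)^0 = 1·1 = 1.
  j = 1: C(16,1)·(3)^1 = 16·3 = 48.
  j = 2: C(16,2)·(3)^2 = 120·9 = 1080.
  V_q(n, t) = 1 + 48 + 1080 = 1129.
Step 2: q^n = 4^16 = 4294967296.
Step 3: Hamming bound ⌊q^n / V_q(n,t)⌋ = ⌊4294967296/1129⌋ = 3804222.
Step 4: Compare |C| = 2848961 to 3804222: satisfied.
The claimed |C| lies below the Hamming bound.


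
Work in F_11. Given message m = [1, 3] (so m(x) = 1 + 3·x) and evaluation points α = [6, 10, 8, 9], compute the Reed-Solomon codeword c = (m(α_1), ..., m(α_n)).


c = [8, 9, 3, 6]

Message polynomial: m(x) = 1 + 3·x (mod 11).
For each evaluation point α_i, compute m(α_i) mod 11:
  α_1 = 6: Horner steps 3 → 8, so m(6) = 8.
  α_2 = 10: Horner steps 3 → 9, so m(10) = 9.
  α_3 = 8: Horner steps 3 → 3, so m(8) = 3.
  α_4 = 9: Horner steps 3 → 6, so m(9) = 6.
Codeword c = [8, 9, 3, 6] ∈ F_11^4.


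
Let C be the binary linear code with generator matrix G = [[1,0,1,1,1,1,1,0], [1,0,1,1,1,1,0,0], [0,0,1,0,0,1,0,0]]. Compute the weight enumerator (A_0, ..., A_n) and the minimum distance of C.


Weight distribution: A_0 = 1, A_1 = 1, A_2 = 1, A_3 = 2, A_4 = 1, A_5 = 1, A_6 = 1. Minimum distance d = 1.

Enumerate all 2^3 = 8 messages m ∈ F_2^3.
For each, compute codeword c = mG in F_2^8, then tally its weight.
  m = 000 → c = 00000000, weight = 0.
  m = 100 → c = 10111110, weight = 6.
  m = 010 → c = 10111100, weight = 5.
  m = 110 → c = 00000010, weight = 1.
  m = 001 → c = 00100100, weight = 2.
  m = 101 → c = 10011010, weight = 4.
  m = 011 → c = 10011000, weight = 3.
  m = 111 → c = 00100110, weight = 3.
Tally weights:
  weight 0: 1 codewords.
  weight 1: 1 codewords.
  weight 2: 1 codewords.
  weight 3: 2 codewords.
  weight 4: 1 codewords.
  weight 5: 1 codewords.
  weight 6: 1 codewords.
Minimum distance d = smallest w > 0 with A_w > 0 = 1.
Sanity: Σ A_w = 8 = 2^3 = 8 ✓.


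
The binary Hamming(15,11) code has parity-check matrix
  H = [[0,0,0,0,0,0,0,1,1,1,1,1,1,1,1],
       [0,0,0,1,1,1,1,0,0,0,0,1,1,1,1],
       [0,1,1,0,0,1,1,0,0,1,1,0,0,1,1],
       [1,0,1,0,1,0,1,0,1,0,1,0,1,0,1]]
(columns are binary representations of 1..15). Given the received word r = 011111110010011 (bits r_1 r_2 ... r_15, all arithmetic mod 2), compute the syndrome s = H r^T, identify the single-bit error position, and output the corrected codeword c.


s = (0, 0, 1, 1)^T, error position = 3, corrected codeword c = 010111110010011

Compute s = H r^T mod 2 one row at a time:
  s_1 = 1 + 0 + 0 + 1 + 0 + 0 + 1 + 1 = 4 ≡ 0 (mod 2).
  s_2 = 1 + 1 + 1 + 1 + 0 + 0 + 1 + 1 = 6 ≡ 0 (mod 2).
  s_3 = 1 + 1 + 1 + 1 + 0 + 1 + 1 + 1 = 7 ≡ 1 (mod 2).
  s_4 = 0 + 1 + 1 + 1 + 0 + 1 + 0 + 1 = 5 ≡ 1 (mod 2).
s = (0, 0, 1, 1)^T — this equals column 3 of H (binary 0011), so error is at position 3.
Correct: flip bit 3 of r = 011111110010011 to get c = 010111110010011.


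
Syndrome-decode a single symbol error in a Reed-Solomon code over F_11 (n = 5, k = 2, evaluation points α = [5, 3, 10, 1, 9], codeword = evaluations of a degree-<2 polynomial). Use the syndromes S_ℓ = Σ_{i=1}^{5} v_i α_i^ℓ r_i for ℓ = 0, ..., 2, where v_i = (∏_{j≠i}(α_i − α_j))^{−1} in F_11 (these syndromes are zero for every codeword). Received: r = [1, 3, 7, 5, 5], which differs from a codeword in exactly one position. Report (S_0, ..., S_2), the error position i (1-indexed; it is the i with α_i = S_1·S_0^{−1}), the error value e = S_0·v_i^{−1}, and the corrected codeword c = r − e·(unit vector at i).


S = (5, 1, 9), error at position 5, error magnitude e = 8, c = [1, 3, 7, 5, 8].

Step 1: column multipliers v_i = (∏_{j≠i}(α_i − α_j))^{−1} mod 11.
  i = 1 (α = 5): (5−3)(5−10)(5−1)(5−9) = 2·(−5)·4·(−4) = 160 ≡ 6, so v_1 = 6^{−1} = 2 (mod 11).
  i = 2 (α = 3): (3−5)(3−10)(3−1)(3−9) = (−2)·(−7)·2·(−6) = −168 ≡ 8, so v_2 = 8^{−1} = 7 (mod 11).
  i = 3 (α = 10): (10−5)(10−3)(10−1)(10−9) = 5·7·9·1 = 315 ≡ 7, so v_3 = 7^{−1} = 8 (mod 11).
  i = 4 (α = 1): (1−5)(1−3)(1−10)(1−9) = (−4)·(−2)·(−9)·(−8) = 576 ≡ 4, so v_4 = 4^{−1} = 3 (mod 11).
  i = 5 (α = 9): (9−5)(9−3)(9−10)(9−1) = 4·6·(−1)·8 = −192 ≡ 6, so v_5 = 6^{−1} = 2 (mod 11).
  v = [2, 7, 8, 3, 2].
Step 2: syndromes of r = [1, 3, 7, 5, 5] (all sums mod 11).
  S_0 = Σ v_i r_i = 2·1 + 7·3 + 8·7 + 3·5 + 2·5 = 104 ≡ 5.
  S_1 = Σ v_i α_i r_i = 2·5·1 + 7·3·3 + 8·10·7 + 3·1·5 + 2·9·5 = 738 ≡ 1.
  α_i^2 mod 11 = [3, 9, 1, 1, 4].
  S_2 = Σ v_i α_i^2 r_i = 2·3·1 + 7·9·3 + 8·1·7 + 3·1·5 + 2·4·5 = 306 ≡ 9.
  S = (5, 1, 9) ≠ 0, so r is not a codeword (an error is present).
Step 3: locate the error. For a single error e at position i, S_ℓ = v_i·e·α_i^ℓ, so α_err = S_1/S_0.
  S_0^{−1} = 5^{−1} = 9 (mod 11), so α_err = 1·9 = 9 ≡ 9 = α_5. Error position i = 5.
  Consistency check: S_2/S_1 = 9·1 = 9 ≡ 9 = α_err ✓ (single-error assumption holds).
Step 4: error magnitude e = S_0/v_5 = S_0·∏_{j≠5}(α_5 − α_j) = 5·6 = 30 ≡ 8 (mod 11).
Step 5: correct position 5: c_5 = r_5 − e = 5 − 8 ≡ 8 (mod 11). Hence c = [1, 3, 7, 5, 8].
  Check: interpolating c through the α_i gives m(x) = 6 + 10·x (degree < 2) with m(α_i) = c_i for every i, so c is indeed a codeword.


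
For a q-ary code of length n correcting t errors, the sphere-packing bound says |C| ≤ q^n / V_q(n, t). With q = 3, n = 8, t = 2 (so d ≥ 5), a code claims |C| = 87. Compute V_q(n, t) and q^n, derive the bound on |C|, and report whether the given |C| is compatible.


V_q(n, t) = 129, q^n = 6561, Hamming bound = 50, |C| = 87 > bound (violated).

Step 1: Compute V_q(n, t) = Σ_{j=0}^2 C(n, j) (q−1)^j.
  j = 0: C(8,0)·(2)^0 = 1·1 = 1.
  j = 1: C(8,1)·(2)^1 = 8·2 = 16.
  j = 2: C(8,2)·(2)^2 = 28·4 = 112.
  V_q(n, t) = 1 + 16 + 112 = 129.
Step 2: q^n = 3^8 = 6561.
Step 3: Hamming bound ⌊q^n / V_q(n,t)⌋ = ⌊6561/129⌋ = 50.
Step 4: Compare |C| = 87 to 50: violated.
The claimed |C| lies above the Hamming bound, so no 3-ary code of length 8 with d ≥ 5 can have 87 codewords.


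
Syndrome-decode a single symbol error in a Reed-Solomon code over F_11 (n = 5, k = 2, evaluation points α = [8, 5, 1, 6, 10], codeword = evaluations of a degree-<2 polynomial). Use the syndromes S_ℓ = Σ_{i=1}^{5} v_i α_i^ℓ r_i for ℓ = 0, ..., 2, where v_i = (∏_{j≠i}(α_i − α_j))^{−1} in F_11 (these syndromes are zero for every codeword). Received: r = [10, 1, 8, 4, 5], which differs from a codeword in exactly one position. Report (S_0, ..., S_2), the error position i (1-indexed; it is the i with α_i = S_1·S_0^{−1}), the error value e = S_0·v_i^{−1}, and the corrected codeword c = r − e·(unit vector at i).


S = (5, 5, 5), error at position 3, error magnitude e = 8, c = [10, 1, 0, 4, 5].

Step 1: column multipliers v_i = (∏_{j≠i}(α_i − α_j))^{−1} mod 11.
  i = 1 (α = 8): (8−5)(8−1)(8−6)(8−10) = 3·7·2·(−2) = −84 ≡ 4, so v_1 = 4^{−1} = 3 (mod 11).
  i = 2 (α = 5): (5−8)(5−1)(5−6)(5−10) = (−3)·4·(−1)·(−5) = −60 ≡ 6, so v_2 = 6^{−1} = 2 (mod 11).
  i = 3 (α = 1): (1−8)(1−5)(1−6)(1−10) = (−7)·(−4)·(−5)·(−9) = 1260 ≡ 6, so v_3 = 6^{−1} = 2 (mod 11).
  i = 4 (α = 6): (6−8)(6−5)(6−1)(6−10) = (−2)·1·5·(−4) = 40 ≡ 7, so v_4 = 7^{−1} = 8 (mod 11).
  i = 5 (α = 10): (10−8)(10−5)(10−1)(10−6) = 2·5·9·4 = 360 ≡ 8, so v_5 = 8^{−1} = 7 (mod 11).
  v = [3, 2, 2, 8, 7].
Step 2: syndromes of r = [10, 1, 8, 4, 5] (all sums mod 11).
  S_0 = Σ v_i r_i = 3·10 + 2·1 + 2·8 + 8·4 + 7·5 = 115 ≡ 5.
  S_1 = Σ v_i α_i r_i = 3·8·10 + 2·5·1 + 2·1·8 + 8·6·4 + 7·10·5 = 808 ≡ 5.
  α_i^2 mod 11 = [9, 3, 1, 3, 1].
  S_2 = Σ v_i α_i^2 r_i = 3·9·10 + 2·3·1 + 2·1·8 + 8·3·4 + 7·1·5 = 423 ≡ 5.
  S = (5, 5, 5) ≠ 0, so r is not a codeword (an error is present).
Step 3: locate the error. For a single error e at position i, S_ℓ = v_i·e·α_i^ℓ, so α_err = S_1/S_0.
  S_0^{−1} = 5^{−1} = 9 (mod 11), so α_err = 5·9 = 45 ≡ 1 = α_3. Error position i = 3.
  Consistency check: S_2/S_1 = 5·9 = 45 ≡ 1 = α_err ✓ (single-error assumption holds).
Step 4: error magnitude e = S_0/v_3 = S_0·∏_{j≠3}(α_3 − α_j) = 5·6 = 30 ≡ 8 (mod 11).
Step 5: correct position 3: c_3 = r_3 − e = 8 − 8 ≡ 0 (mod 11). Hence c = [10, 1, 0, 4, 5].
  Check: interpolating c through the α_i gives m(x) = 8 + 3·x (degree < 2) with m(α_i) = c_i for every i, so c is indeed a codeword.


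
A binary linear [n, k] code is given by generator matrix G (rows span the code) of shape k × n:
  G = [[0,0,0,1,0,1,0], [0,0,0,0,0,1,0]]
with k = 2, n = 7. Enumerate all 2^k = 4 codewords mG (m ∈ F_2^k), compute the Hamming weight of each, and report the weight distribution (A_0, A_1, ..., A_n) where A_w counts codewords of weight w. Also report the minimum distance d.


Weight distribution: A_0 = 1, A_1 = 2, A_2 = 1. Minimum distance d = 1.

Enumerate all 2^2 = 4 messages m ∈ F_2^2.
For each, compute codeword c = mG in F_2^7, then tally its weight.
  m = 00 → c = 0000000, weight = 0.
  m = 10 → c = 0001010, weight = 2.
  m = 01 → c = 0000010, weight = 1.
  m = 11 → c = 0001000, weight = 1.
Tally weights:
  weight 0: 1 codewords.
  weight 1: 2 codewords.
  weight 2: 1 codewords.
Minimum distance d = smallest w > 0 with A_w > 0 = 1.
Sanity: Σ A_w = 4 = 2^2 = 4 ✓.


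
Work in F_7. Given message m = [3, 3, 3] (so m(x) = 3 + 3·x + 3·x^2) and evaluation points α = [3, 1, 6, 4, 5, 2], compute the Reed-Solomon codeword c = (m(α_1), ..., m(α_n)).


c = [4, 2, 3, 0, 2, 0]

Message polynomial: m(x) = 3 + 3·x + 3·x^2 (mod 7).
For each evaluation point α_i, compute m(α_i) mod 7:
  α_1 = 3: Horner steps 3 → 5 → 4, so m(3) = 4.
  α_2 = 1: Horner steps 3 → 6 → 2, so m(1) = 2.
  α_3 = 6: Horner steps 3 → 0 → 3, so m(6) = 3.
  α_4 = 4: Horner steps 3 → 1 → 0, so m(4) = 0.
  α_5 = 5: Horner steps 3 → 4 → 2, so m(5) = 2.
  α_6 = 2: Horner steps 3 → 2 → 0, so m(2) = 0.
Codeword c = [4, 2, 3, 0, 2, 0] ∈ F_7^6.


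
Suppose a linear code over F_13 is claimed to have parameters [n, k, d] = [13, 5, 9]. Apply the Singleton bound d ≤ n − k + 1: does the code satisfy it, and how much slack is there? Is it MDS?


Singleton RHS = n − k + 1 = 9, slack = 0, bound satisfied, MDS.

Singleton bound: d ≤ n − k + 1.
Here n = 13, k = 5, so n − k + 1 = 9.
Given d = 9, check d ≤ 9: YES.
Slack = (n − k + 1) − d = 0.
The code is MDS (slack = 0).
Description: the claimed parameters are [13, 5, 9]_13; such a code would be MDS (meets Singleton bound).


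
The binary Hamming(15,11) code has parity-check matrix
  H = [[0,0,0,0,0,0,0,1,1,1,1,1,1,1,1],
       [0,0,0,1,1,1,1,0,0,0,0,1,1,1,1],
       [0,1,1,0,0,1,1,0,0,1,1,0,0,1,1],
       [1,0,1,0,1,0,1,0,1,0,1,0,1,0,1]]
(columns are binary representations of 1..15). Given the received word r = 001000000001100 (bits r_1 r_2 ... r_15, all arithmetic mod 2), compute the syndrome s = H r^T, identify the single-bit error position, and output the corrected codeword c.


s = (0, 0, 1, 0)^T, error position = 2, corrected codeword c = 011000000001100

Compute s = H r^T mod 2 one row at a time:
  s_1 = 0 + 0 + 0 + 0 + 1 + 1 + 0 + 0 = 2 ≡ 0 (mod 2).
  s_2 = 0 + 0 + 0 + 0 + 1 + 1 + 0 + 0 = 2 ≡ 0 (mod 2).
  s_3 = 0 + 1 + 0 + 0 + 0 + 0 + 0 + 0 = 1 ≡ 1 (mod 2).
  s_4 = 0 + 1 + 0 + 0 + 0 + 0 + 1 + 0 = 2 ≡ 0 (mod 2).
s = (0, 0, 1, 0)^T — this equals column 2 of H (binary 0010), so error is at position 2.
Correct: flip bit 2 of r = 001000000001100 to get c = 011000000001100.


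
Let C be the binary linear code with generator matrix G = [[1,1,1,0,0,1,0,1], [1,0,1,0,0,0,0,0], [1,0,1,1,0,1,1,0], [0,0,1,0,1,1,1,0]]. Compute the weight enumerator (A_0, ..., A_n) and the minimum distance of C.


Weight distribution: A_0 = 1, A_2 = 1, A_3 = 4, A_4 = 3, A_5 = 4, A_6 = 3. Minimum distance d = 2.

Enumerate all 2^4 = 16 messages m ∈ F_2^4.
For each, compute codeword c = mG in F_2^8, then tally its weight.
  m = 0000 → c = 00000000, weight = 0.
  m = 1000 → c = 11100101, weight = 5.
  m = 0100 → c = 10100000, weight = 2.
  m = 1100 → c = 01000101, weight = 3.
  m = 0010 → c = 10110110, weight = 5.
  m = 1010 → c = 01010011, weight = 4.
  m = 0110 → c = 00010110, weight = 3.
  m = 1110 → c = 11110011, weight = 6.
  m = 0001 → c = 00101110, weight = 4.
  m = 1001 → c = 11001011, weight = 5.
  m = 0101 → c = 10001110, weight = 4.
  m = 1101 → c = 01101011, weight = 5.
  m = 0011 → c = 10011000, weight = 3.
  m = 1011 → c = 01111101, weight = 6.
  m = 0111 → c = 00111000, weight = 3.
  m = 1111 → c = 11011101, weight = 6.
Tally weights:
  weight 0: 1 codewords.
  weight 2: 1 codewords.
  weight 3: 4 codewords.
  weight 4: 3 codewords.
  weight 5: 4 codewords.
  weight 6: 3 codewords.
Minimum distance d = smallest w > 0 with A_w > 0 = 2.
Sanity: Σ A_w = 16 = 2^4 = 16 ✓.


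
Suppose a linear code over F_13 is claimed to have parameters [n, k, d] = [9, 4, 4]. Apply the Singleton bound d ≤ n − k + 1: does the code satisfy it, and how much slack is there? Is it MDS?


Singleton RHS = n − k + 1 = 6, slack = 2, bound satisfied, not MDS.

Singleton bound: d ≤ n − k + 1.
Here n = 9, k = 4, so n − k + 1 = 6.
Given d = 4, check d ≤ 6: YES.
Slack = (n − k + 1) − d = 2.
The code is NOT MDS (slack = 2 > 0).
Description: the claimed parameters are [9, 4, 4]_13; such a code would be non-MDS.


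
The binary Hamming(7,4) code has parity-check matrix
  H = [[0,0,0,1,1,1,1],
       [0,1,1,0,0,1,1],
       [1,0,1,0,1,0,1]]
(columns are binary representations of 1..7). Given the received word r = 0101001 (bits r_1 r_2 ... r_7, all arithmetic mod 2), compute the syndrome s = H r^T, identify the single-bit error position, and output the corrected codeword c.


s = (0, 0, 1)^T, error position = 1, corrected codeword c = 1101001

Compute s = H r^T mod 2 one row at a time:
  s_1 = 1 + 0 + 0 + 1 = 2 ≡ 0 (mod 2).
  s_2 = 1 + 0 + 0 + 1 = 2 ≡ 0 (mod 2).
  s_3 = 0 + 0 + 0 + 1 = 1 ≡ 1 (mod 2).
s = (0, 0, 1)^T — this equals column 1 of H (binary 001), so error is at position 1.
Correct: flip bit 1 of r = 0101001 to get c = 1101001.


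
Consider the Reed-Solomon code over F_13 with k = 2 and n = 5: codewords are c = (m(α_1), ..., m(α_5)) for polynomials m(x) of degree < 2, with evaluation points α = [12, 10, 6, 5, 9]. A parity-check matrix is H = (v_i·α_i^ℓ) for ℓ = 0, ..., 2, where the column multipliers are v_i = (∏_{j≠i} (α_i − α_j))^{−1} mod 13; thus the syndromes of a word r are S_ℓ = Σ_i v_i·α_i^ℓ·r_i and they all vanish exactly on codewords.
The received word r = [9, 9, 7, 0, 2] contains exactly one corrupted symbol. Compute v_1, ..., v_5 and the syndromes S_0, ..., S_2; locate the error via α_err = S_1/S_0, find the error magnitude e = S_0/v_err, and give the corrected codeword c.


S = (5, 8, 5), error at position 1, error magnitude e = 12, c = [10, 9, 7, 0, 2].

Step 1: column multipliers v_i = (∏_{j≠i}(α_i − α_j))^{−1} mod 13.
  i = 1 (α = 12): (12−10)(12−6)(12−5)(12−9) = 2·6·7·3 = 252 ≡ 5, so v_1 = 5^{−1} = 8 (mod 13).
  i = 2 (α = 10): (10−12)(10−6)(10−5)(10−9) = (−2)·4·5·1 = −40 ≡ 12, so v_2 = 12^{−1} = 12 (mod 13).
  i = 3 (α = 6): (6−12)(6−10)(6−5)(6−9) = (−6)·(−4)·1·(−3) = −72 ≡ 6, so v_3 = 6^{−1} = 11 (mod 13).
  i = 4 (α = 5): (5−12)(5−10)(5−6)(5−9) = (−7)·(−5)·(−1)·(−4) = 140 ≡ 10, so v_4 = 10^{−1} = 4 (mod 13).
  i = 5 (α = 9): (9−12)(9−10)(9−6)(9−5) = (−3)·(−1)·3·4 = 36 ≡ 10, so v_5 = 10^{−1} = 4 (mod 13).
  v = [8, 12, 11, 4, 4].
Step 2: syndromes of r = [9, 9, 7, 0, 2] (all sums mod 13).
  S_0 = Σ v_i r_i = 8·9 + 12·9 + 11·7 + 4·0 + 4·2 = 265 ≡ 5.
  S_1 = Σ v_i α_i r_i = 8·12·9 + 12·10·9 + 11·6·7 + 4·5·0 + 4·9·2 = 2478 ≡ 8.
  α_i^2 mod 13 = [1, 9, 10, 12, 3].
  S_2 = Σ v_i α_i^2 r_i = 8·1·9 + 12·9·9 + 11·10·7 + 4·12·0 + 4·3·2 = 1838 ≡ 5.
  S = (5, 8, 5) ≠ 0, so r is not a codeword (an error is present).
Step 3: locate the error. For a single error e at position i, S_ℓ = v_i·e·α_i^ℓ, so α_err = S_1/S_0.
  S_0^{−1} = 5^{−1} = 8 (mod 13), so α_err = 8·8 = 64 ≡ 12 = α_1. Error position i = 1.
  Consistency check: S_2/S_1 = 5·5 = 25 ≡ 12 = α_err ✓ (single-error assumption holds).
Step 4: error magnitude e = S_0/v_1 = S_0·∏_{j≠1}(α_1 − α_j) = 5·5 = 25 ≡ 12 (mod 13).
Step 5: correct position 1: c_1 = r_1 − e = 9 − 12 ≡ 10 (mod 13). Hence c = [10, 9, 7, 0, 2].
  Check: interpolating c through the α_i gives m(x) = 4 + 7·x (degree < 2) with m(α_i) = c_i for every i, so c is indeed a codeword.


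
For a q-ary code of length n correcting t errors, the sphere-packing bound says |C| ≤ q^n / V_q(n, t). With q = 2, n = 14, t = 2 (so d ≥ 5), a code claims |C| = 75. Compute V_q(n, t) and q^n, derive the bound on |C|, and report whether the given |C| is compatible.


V_q(n, t) = 106, q^n = 16384, Hamming bound = 154, |C| = 75 ≤ bound (satisfied).

Step 1: Compute V_q(n, t) = Σ_{j=0}^2 C(n, j) (q−1)^j.
  j = 0: C(14,0)·(1)^0 = 1·1 = 1.
  j = 1: C(14,1)·(1)^1 = 14·1 = 14.
  j = 2: C(14,2)·(1)^2 = 91·1 = 91.
  V_q(n, t) = 1 + 14 + 91 = 106.
Step 2: q^n = 2^14 = 16384.
Step 3: Hamming bound ⌊q^n / V_q(n,t)⌋ = ⌊16384/106⌋ = 154.
Step 4: Compare |C| = 75 to 154: satisfied.
The claimed |C| lies below the Hamming bound.
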